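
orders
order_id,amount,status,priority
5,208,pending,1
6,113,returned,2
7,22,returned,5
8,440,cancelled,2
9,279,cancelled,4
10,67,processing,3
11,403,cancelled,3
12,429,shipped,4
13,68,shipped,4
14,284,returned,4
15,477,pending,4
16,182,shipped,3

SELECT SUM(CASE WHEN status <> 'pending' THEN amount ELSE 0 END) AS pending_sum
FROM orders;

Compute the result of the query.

2287

order_id=5: ✗
order_id=6: ✓ → 113
order_id=7: ✓ → 22
order_id=8: ✓ → 440
order_id=9: ✓ → 279
order_id=10: ✓ → 67
order_id=11: ✓ → 403
order_id=12: ✓ → 429
order_id=13: ✓ → 68
order_id=14: ✓ → 284
order_id=15: ✗
order_id=16: ✓ → 182
pending_sum = 113 + 22 + 440 + 279 + 67 + 403 + 429 + 68 + 284 + 182 = 2287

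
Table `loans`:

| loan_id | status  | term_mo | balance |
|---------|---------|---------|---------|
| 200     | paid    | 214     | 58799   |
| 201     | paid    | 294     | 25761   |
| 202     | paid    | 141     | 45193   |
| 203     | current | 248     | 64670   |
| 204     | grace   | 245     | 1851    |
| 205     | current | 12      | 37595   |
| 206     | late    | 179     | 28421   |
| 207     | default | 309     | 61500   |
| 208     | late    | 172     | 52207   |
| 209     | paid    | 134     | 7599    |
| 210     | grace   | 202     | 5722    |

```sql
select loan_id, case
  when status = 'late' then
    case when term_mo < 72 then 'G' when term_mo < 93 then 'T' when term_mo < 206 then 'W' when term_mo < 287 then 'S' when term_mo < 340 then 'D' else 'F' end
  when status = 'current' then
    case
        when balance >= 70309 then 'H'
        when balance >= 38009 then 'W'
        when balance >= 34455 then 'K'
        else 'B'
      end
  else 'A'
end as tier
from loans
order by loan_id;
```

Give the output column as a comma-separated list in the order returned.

A, A, A, W, A, K, W, A, W, A, A

loan_id=200: status='paid' → outer ELSE → A
loan_id=201: status='paid' → outer ELSE → A
loan_id=202: status='paid' → outer ELSE → A
loan_id=203: status='current' → inner[balance >= 38009] → W
loan_id=204: status='grace' → outer ELSE → A
loan_id=205: status='current' → inner[balance >= 34455] → K
loan_id=206: status='late' → inner[term_mo < 206] → W
loan_id=207: status='default' → outer ELSE → A
loan_id=208: status='late' → inner[term_mo < 206] → W
loan_id=209: status='paid' → outer ELSE → A
loan_id=210: status='grace' → outer ELSE → A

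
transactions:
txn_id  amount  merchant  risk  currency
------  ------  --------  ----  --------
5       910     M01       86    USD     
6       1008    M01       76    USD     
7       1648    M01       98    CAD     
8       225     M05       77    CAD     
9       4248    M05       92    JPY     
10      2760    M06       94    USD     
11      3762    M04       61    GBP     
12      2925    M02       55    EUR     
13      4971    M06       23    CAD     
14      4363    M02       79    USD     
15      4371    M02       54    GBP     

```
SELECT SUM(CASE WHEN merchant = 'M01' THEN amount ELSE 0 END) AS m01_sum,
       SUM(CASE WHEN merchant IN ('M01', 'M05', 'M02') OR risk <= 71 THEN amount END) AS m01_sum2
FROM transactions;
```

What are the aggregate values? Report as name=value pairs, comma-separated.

m01_sum=3566, m01_sum2=28431

[m01_sum: merchant = 'M01']
txn_id=5: ✓ → 910
txn_id=6: ✓ → 1008
txn_id=7: ✓ → 1648
txn_id=8: ✗
txn_id=9: ✗
txn_id=10: ✗
txn_id=11: ✗
txn_id=12: ✗
txn_id=13: ✗
txn_id=14: ✗
txn_id=15: ✗
m01_sum = 910 + 1008 + 1648 = 3566
—
[m01_sum2: merchant IN ('M01', 'M05', 'M02') OR risk <= 71]
txn_id=5: ✓ → 910
txn_id=6: ✓ → 1008
txn_id=7: ✓ → 1648
txn_id=8: ✓ → 225
txn_id=9: ✓ → 4248
txn_id=10: ✗
txn_id=11: ✓ → 3762
txn_id=12: ✓ → 2925
txn_id=13: ✓ → 4971
txn_id=14: ✓ → 4363
txn_id=15: ✓ → 4371
m01_sum2 = 910 + 1008 + 1648 + 225 + 4248 + 3762 + 2925 + 4971 + 4363 + 4371 = 28431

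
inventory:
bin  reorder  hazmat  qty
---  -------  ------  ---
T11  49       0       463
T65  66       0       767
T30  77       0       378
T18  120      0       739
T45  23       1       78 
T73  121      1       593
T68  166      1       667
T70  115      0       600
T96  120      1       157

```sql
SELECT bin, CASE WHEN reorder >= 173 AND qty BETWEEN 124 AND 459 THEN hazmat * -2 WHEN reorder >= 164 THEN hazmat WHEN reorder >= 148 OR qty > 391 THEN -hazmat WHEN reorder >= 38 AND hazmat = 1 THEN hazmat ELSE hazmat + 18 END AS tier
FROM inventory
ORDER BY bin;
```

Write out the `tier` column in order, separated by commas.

0, 0, 18, 19, 0, 1, 0, -1, 1

bin=T11: reorder >= 148 OR qty > 391 → 0
bin=T18: reorder >= 148 OR qty > 391 → 0
bin=T30: ELSE → 18
bin=T45: ELSE → 19
bin=T65: reorder >= 148 OR qty > 391 → 0
bin=T68: reorder >= 164 → 1
bin=T70: reorder >= 148 OR qty > 391 → 0
bin=T73: reorder >= 148 OR qty > 391 → -1
bin=T96: reorder >= 38 AND hazmat = 1 → 1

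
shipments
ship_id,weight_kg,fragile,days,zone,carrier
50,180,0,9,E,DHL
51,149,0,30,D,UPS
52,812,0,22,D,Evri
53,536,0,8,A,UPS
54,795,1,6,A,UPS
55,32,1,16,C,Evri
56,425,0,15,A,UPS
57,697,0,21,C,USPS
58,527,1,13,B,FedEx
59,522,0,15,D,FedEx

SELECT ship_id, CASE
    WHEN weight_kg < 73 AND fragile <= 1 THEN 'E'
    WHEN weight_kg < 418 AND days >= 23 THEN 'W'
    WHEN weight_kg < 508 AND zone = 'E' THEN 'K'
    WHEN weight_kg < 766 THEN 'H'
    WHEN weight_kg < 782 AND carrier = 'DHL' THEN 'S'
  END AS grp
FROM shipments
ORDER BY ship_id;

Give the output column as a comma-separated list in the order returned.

K, W, NULL, H, NULL, E, H, H, H, H

ship_id=50: weight_kg < 508 AND zone = 'E' → K
ship_id=51: weight_kg < 418 AND days >= 23 → W
ship_id=52: (no match → NULL) → NULL
ship_id=53: weight_kg < 766 → H
ship_id=54: (no match → NULL) → NULL
ship_id=55: weight_kg < 73 AND fragile <= 1 → E
ship_id=56: weight_kg < 766 → H
ship_id=57: weight_kg < 766 → H
ship_id=58: weight_kg < 766 → H
ship_id=59: weight_kg < 766 → H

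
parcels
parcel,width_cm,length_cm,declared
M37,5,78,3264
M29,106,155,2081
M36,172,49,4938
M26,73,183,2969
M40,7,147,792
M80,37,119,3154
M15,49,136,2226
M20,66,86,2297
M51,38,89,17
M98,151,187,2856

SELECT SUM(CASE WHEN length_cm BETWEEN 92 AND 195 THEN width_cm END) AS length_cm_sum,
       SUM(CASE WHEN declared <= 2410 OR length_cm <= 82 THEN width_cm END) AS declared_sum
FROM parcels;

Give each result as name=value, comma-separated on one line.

[length_cm_sum: length_cm BETWEEN 92 AND 195]
parcel=M37: ✗
parcel=M29: ✓ → 106
parcel=M36: ✗
parcel=M26: ✓ → 73
parcel=M40: ✓ → 7
parcel=M80: ✓ → 37
parcel=M15: ✓ → 49
parcel=M20: ✗
parcel=M51: ✗
parcel=M98: ✓ → 151
length_cm_sum = 106 + 73 + 7 + 37 + 49 + 151 = 423
—
[declared_sum: declared <= 2410 OR length_cm <= 82]
parcel=M37: ✓ → 5
parcel=M29: ✓ → 106
parcel=M36: ✓ → 172
parcel=M26: ✗
parcel=M40: ✓ → 7
parcel=M80: ✗
parcel=M15: ✓ → 49
parcel=M20: ✓ → 66
parcel=M51: ✓ → 38
parcel=M98: ✗
declared_sum = 5 + 106 + 172 + 7 + 49 + 66 + 38 = 443

length_cm_sum=423, declared_sum=443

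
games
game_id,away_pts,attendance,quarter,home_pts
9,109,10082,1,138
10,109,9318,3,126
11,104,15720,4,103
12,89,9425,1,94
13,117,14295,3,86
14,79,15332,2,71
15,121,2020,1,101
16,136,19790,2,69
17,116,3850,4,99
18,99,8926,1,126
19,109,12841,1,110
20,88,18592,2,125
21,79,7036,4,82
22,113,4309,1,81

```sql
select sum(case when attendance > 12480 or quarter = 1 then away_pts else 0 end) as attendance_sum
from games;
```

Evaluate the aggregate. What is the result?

1164

game_id=9: ✓ → 109
game_id=10: ✗
game_id=11: ✓ → 104
game_id=12: ✓ → 89
game_id=13: ✓ → 117
game_id=14: ✓ → 79
game_id=15: ✓ → 121
game_id=16: ✓ → 136
game_id=17: ✗
game_id=18: ✓ → 99
game_id=19: ✓ → 109
game_id=20: ✓ → 88
game_id=21: ✗
game_id=22: ✓ → 113
attendance_sum = 109 + 104 + 89 + 117 + 79 + 121 + 136 + 99 + 109 + 88 + 113 = 1164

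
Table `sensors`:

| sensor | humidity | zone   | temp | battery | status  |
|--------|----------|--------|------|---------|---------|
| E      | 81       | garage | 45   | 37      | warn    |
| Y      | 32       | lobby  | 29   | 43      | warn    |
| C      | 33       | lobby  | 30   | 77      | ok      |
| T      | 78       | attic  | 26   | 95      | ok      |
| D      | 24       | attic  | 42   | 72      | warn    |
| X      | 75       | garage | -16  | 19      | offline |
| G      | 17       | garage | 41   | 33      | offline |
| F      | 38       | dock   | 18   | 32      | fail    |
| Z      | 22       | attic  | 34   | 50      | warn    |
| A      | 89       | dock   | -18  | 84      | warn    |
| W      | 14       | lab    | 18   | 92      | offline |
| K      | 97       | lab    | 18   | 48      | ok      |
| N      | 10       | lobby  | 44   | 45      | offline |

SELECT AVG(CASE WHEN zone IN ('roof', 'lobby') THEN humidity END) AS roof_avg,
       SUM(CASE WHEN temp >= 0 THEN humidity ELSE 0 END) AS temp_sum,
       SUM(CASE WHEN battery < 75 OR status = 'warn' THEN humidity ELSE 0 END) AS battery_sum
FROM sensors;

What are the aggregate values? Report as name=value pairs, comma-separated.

[roof_avg: zone IN ('roof', 'lobby')]
sensor=E: ✗
sensor=Y: ✓ → 32
sensor=C: ✓ → 33
sensor=T: ✗
sensor=D: ✗
sensor=X: ✗
sensor=G: ✗
sensor=F: ✗
sensor=Z: ✗
sensor=A: ✗
sensor=W: ✗
sensor=K: ✗
sensor=N: ✓ → 10
roof_avg = (32 + 33 + 10) / 3 = 25
—
[temp_sum: temp >= 0]
sensor=E: ✓ → 81
sensor=Y: ✓ → 32
sensor=C: ✓ → 33
sensor=T: ✓ → 78
sensor=D: ✓ → 24
sensor=X: ✗
sensor=G: ✓ → 17
sensor=F: ✓ → 38
sensor=Z: ✓ → 22
sensor=A: ✗
sensor=W: ✓ → 14
sensor=K: ✓ → 97
sensor=N: ✓ → 10
temp_sum = 81 + 32 + 33 + 78 + 24 + 17 + 38 + 22 + 14 + 97 + 10 = 446
—
[battery_sum: battery < 75 OR status = 'warn']
sensor=E: ✓ → 81
sensor=Y: ✓ → 32
sensor=C: ✗
sensor=T: ✗
sensor=D: ✓ → 24
sensor=X: ✓ → 75
sensor=G: ✓ → 17
sensor=F: ✓ → 38
sensor=Z: ✓ → 22
sensor=A: ✓ → 89
sensor=W: ✗
sensor=K: ✓ → 97
sensor=N: ✓ → 10
battery_sum = 81 + 32 + 24 + 75 + 17 + 38 + 22 + 89 + 97 + 10 = 485

roof_avg=25, temp_sum=446, battery_sum=485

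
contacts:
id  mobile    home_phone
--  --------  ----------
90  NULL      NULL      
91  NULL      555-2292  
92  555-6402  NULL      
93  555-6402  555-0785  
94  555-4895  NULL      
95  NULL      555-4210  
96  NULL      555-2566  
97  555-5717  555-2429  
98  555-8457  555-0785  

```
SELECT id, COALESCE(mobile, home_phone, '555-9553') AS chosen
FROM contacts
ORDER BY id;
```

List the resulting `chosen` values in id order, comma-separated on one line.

555-9553, 555-2292, 555-6402, 555-6402, 555-4895, 555-4210, 555-2566, 555-5717, 555-8457

id=90: mobile=NULL, home_phone=NULL, → literal 555-9553 → 555-9553
id=91: mobile=NULL, home_phone=555-2292 → 555-2292
id=92: mobile=555-6402 → 555-6402
id=93: mobile=555-6402 → 555-6402
id=94: mobile=555-4895 → 555-4895
id=95: mobile=NULL, home_phone=555-4210 → 555-4210
id=96: mobile=NULL, home_phone=555-2566 → 555-2566
id=97: mobile=555-5717 → 555-5717
id=98: mobile=555-8457 → 555-8457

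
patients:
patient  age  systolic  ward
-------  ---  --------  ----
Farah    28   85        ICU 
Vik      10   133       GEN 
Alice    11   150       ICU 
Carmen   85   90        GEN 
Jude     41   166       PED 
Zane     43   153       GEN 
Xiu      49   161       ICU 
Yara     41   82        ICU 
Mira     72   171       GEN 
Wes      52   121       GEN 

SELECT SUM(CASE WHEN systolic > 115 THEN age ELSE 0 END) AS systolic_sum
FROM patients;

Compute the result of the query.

patient=Farah: ✗
patient=Vik: ✓ → 10
patient=Alice: ✓ → 11
patient=Carmen: ✗
patient=Jude: ✓ → 41
patient=Zane: ✓ → 43
patient=Xiu: ✓ → 49
patient=Yara: ✗
patient=Mira: ✓ → 72
patient=Wes: ✓ → 52
systolic_sum = 10 + 11 + 41 + 43 + 49 + 72 + 52 = 278

278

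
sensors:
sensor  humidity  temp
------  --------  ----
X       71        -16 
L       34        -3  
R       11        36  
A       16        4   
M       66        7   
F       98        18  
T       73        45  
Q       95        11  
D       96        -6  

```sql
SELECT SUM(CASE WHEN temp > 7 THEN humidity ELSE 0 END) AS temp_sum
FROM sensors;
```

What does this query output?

sensor=X: ✗
sensor=L: ✗
sensor=R: ✓ → 11
sensor=A: ✗
sensor=M: ✗
sensor=F: ✓ → 98
sensor=T: ✓ → 73
sensor=Q: ✓ → 95
sensor=D: ✗
temp_sum = 11 + 98 + 73 + 95 = 277

277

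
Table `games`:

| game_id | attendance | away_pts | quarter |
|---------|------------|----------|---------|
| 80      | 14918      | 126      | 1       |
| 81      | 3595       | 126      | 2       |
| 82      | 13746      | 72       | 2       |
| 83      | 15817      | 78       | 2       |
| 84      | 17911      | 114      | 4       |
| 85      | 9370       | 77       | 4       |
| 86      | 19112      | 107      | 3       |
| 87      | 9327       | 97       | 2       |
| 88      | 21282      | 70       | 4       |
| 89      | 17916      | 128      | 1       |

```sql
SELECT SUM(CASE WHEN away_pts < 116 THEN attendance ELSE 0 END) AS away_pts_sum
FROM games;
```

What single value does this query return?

game_id=80: ✗
game_id=81: ✗
game_id=82: ✓ → 13746
game_id=83: ✓ → 15817
game_id=84: ✓ → 17911
game_id=85: ✓ → 9370
game_id=86: ✓ → 19112
game_id=87: ✓ → 9327
game_id=88: ✓ → 21282
game_id=89: ✗
away_pts_sum = 13746 + 15817 + 17911 + 9370 + 19112 + 9327 + 21282 = 106565

106565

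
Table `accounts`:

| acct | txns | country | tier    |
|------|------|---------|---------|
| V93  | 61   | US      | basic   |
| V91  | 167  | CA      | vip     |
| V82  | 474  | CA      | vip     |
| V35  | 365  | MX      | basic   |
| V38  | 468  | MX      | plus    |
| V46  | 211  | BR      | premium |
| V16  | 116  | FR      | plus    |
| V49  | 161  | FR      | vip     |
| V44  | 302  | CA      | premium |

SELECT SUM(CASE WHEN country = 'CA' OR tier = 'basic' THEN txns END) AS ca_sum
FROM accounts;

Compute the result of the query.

1369

acct=V93: ✓ → 61
acct=V91: ✓ → 167
acct=V82: ✓ → 474
acct=V35: ✓ → 365
acct=V38: ✗
acct=V46: ✗
acct=V16: ✗
acct=V49: ✗
acct=V44: ✓ → 302
ca_sum = 61 + 167 + 474 + 365 + 302 = 1369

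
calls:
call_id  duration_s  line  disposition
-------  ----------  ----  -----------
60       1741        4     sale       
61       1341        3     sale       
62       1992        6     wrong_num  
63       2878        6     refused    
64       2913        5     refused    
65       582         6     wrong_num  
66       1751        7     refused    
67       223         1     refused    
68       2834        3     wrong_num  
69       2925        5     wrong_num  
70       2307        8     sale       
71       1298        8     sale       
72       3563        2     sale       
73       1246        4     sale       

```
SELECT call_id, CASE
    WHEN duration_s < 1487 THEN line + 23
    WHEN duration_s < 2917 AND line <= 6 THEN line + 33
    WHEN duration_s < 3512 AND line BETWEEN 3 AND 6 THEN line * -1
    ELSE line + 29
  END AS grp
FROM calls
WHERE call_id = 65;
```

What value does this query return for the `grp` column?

29

call_id = 65: duration_s=582, line=6, disposition=wrong_num.
duration_s < 1487 → true → 29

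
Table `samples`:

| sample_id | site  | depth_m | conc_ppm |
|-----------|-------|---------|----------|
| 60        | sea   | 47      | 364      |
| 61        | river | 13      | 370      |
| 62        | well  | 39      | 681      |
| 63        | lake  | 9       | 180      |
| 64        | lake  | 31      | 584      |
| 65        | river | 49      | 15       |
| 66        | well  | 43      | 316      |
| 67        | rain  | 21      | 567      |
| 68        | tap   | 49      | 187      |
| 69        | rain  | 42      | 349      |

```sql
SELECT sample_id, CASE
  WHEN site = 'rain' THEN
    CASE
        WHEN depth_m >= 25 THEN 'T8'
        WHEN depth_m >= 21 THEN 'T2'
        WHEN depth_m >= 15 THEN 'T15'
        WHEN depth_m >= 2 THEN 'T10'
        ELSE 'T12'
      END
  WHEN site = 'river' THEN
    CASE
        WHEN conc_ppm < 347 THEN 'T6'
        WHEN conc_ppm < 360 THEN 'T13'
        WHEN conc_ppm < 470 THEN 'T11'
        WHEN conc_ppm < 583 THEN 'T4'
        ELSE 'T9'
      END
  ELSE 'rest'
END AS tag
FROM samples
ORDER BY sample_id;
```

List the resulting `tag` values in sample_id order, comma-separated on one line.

sample_id=60: site='sea' → outer ELSE → rest
sample_id=61: site='river' → inner[conc_ppm < 470] → T11
sample_id=62: site='well' → outer ELSE → rest
sample_id=63: site='lake' → outer ELSE → rest
sample_id=64: site='lake' → outer ELSE → rest
sample_id=65: site='river' → inner[conc_ppm < 347] → T6
sample_id=66: site='well' → outer ELSE → rest
sample_id=67: site='rain' → inner[depth_m >= 21] → T2
sample_id=68: site='tap' → outer ELSE → rest
sample_id=69: site='rain' → inner[depth_m >= 25] → T8

rest, T11, rest, rest, rest, T6, rest, T2, rest, T8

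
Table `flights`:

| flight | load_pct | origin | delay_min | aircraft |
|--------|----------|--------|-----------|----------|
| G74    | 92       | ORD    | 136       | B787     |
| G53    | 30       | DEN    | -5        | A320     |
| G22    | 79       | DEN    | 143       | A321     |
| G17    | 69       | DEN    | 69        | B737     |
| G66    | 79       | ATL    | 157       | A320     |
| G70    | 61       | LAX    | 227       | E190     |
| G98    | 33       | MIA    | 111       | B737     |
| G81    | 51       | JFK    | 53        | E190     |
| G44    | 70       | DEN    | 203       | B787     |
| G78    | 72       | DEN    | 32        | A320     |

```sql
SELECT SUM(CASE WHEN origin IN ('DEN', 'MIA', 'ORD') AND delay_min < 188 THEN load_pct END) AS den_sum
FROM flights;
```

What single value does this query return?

flight=G74: ✓ → 92
flight=G53: ✓ → 30
flight=G22: ✓ → 79
flight=G17: ✓ → 69
flight=G66: ✗
flight=G70: ✗
flight=G98: ✓ → 33
flight=G81: ✗
flight=G44: ✗
flight=G78: ✓ → 72
den_sum = 92 + 30 + 79 + 69 + 33 + 72 = 375

375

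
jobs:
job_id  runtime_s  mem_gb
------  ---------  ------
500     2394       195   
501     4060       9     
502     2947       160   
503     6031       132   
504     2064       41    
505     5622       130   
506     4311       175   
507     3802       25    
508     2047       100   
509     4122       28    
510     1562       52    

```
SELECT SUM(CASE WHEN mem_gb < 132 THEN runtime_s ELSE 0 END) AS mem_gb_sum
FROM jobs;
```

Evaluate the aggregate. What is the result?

job_id=500: ✗
job_id=501: ✓ → 4060
job_id=502: ✗
job_id=503: ✗
job_id=504: ✓ → 2064
job_id=505: ✓ → 5622
job_id=506: ✗
job_id=507: ✓ → 3802
job_id=508: ✓ → 2047
job_id=509: ✓ → 4122
job_id=510: ✓ → 1562
mem_gb_sum = 4060 + 2064 + 5622 + 3802 + 2047 + 4122 + 1562 = 23279

23279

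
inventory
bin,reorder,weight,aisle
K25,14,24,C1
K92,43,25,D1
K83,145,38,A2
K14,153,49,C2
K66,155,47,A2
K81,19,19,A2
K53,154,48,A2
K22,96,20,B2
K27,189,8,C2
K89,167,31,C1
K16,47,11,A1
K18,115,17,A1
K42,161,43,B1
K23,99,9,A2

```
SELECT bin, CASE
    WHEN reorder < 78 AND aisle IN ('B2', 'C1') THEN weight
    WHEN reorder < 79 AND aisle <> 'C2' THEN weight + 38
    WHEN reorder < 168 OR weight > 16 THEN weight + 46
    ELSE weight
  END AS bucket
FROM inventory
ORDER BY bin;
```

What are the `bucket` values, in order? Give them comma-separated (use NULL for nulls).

95, 49, 63, 66, 55, 24, 8, 89, 94, 93, 57, 84, 77, 63

bin=K14: reorder < 168 OR weight > 16 → 95
bin=K16: reorder < 79 AND aisle <> 'C2' → 49
bin=K18: reorder < 168 OR weight > 16 → 63
bin=K22: reorder < 168 OR weight > 16 → 66
bin=K23: reorder < 168 OR weight > 16 → 55
bin=K25: reorder < 78 AND aisle IN ('B2', 'C1') → 24
bin=K27: ELSE → 8
bin=K42: reorder < 168 OR weight > 16 → 89
bin=K53: reorder < 168 OR weight > 16 → 94
bin=K66: reorder < 168 OR weight > 16 → 93
bin=K81: reorder < 79 AND aisle <> 'C2' → 57
bin=K83: reorder < 168 OR weight > 16 → 84
bin=K89: reorder < 168 OR weight > 16 → 77
bin=K92: reorder < 79 AND aisle <> 'C2' → 63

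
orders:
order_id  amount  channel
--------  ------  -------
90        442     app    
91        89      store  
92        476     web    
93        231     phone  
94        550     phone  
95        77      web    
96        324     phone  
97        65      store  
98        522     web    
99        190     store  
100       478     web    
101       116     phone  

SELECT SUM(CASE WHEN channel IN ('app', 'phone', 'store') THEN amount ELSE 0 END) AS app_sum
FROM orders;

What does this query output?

2007

order_id=90: ✓ → 442
order_id=91: ✓ → 89
order_id=92: ✗
order_id=93: ✓ → 231
order_id=94: ✓ → 550
order_id=95: ✗
order_id=96: ✓ → 324
order_id=97: ✓ → 65
order_id=98: ✗
order_id=99: ✓ → 190
order_id=100: ✗
order_id=101: ✓ → 116
app_sum = 442 + 89 + 231 + 550 + 324 + 65 + 190 + 116 = 2007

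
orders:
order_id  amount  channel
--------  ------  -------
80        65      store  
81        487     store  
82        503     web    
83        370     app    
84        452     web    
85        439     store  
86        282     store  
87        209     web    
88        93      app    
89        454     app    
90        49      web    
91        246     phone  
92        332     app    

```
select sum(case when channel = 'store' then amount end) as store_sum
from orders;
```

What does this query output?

order_id=80: ✓ → 65
order_id=81: ✓ → 487
order_id=82: ✗
order_id=83: ✗
order_id=84: ✗
order_id=85: ✓ → 439
order_id=86: ✓ → 282
order_id=87: ✗
order_id=88: ✗
order_id=89: ✗
order_id=90: ✗
order_id=91: ✗
order_id=92: ✗
store_sum = 65 + 487 + 439 + 282 = 1273

1273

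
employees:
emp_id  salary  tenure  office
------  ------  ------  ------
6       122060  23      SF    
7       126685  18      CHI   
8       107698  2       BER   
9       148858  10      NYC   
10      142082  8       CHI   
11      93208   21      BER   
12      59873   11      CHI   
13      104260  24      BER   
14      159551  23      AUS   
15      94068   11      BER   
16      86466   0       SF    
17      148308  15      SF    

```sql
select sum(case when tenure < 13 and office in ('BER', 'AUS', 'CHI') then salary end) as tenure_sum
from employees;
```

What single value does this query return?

403721

emp_id=6: ✗
emp_id=7: ✗
emp_id=8: ✓ → 107698
emp_id=9: ✗
emp_id=10: ✓ → 142082
emp_id=11: ✗
emp_id=12: ✓ → 59873
emp_id=13: ✗
emp_id=14: ✗
emp_id=15: ✓ → 94068
emp_id=16: ✗
emp_id=17: ✗
tenure_sum = 107698 + 142082 + 59873 + 94068 = 403721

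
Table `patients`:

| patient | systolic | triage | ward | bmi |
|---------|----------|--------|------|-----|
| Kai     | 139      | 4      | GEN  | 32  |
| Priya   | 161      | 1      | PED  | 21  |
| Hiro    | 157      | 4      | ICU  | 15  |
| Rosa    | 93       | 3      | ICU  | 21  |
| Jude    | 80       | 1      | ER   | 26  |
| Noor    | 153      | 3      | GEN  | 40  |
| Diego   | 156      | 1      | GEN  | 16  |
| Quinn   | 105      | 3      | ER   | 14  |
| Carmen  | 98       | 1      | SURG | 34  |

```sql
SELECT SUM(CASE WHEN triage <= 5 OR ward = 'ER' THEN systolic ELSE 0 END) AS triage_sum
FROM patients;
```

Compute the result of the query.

patient=Kai: ✓ → 139
patient=Priya: ✓ → 161
patient=Hiro: ✓ → 157
patient=Rosa: ✓ → 93
patient=Jude: ✓ → 80
patient=Noor: ✓ → 153
patient=Diego: ✓ → 156
patient=Quinn: ✓ → 105
patient=Carmen: ✓ → 98
triage_sum = 139 + 161 + 157 + 93 + 80 + 153 + 156 + 105 + 98 = 1142

1142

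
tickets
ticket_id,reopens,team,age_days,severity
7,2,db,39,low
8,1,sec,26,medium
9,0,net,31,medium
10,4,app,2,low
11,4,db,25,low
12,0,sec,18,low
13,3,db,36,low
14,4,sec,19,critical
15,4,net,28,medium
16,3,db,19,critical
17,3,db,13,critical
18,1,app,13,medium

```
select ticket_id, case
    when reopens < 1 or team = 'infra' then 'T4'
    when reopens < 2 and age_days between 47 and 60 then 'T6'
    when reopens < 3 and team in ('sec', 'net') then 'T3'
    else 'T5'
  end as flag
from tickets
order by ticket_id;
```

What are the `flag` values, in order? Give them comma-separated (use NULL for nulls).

T5, T3, T4, T5, T5, T4, T5, T5, T5, T5, T5, T5

ticket_id=7: ELSE → T5
ticket_id=8: reopens < 3 and team in ('sec', 'net') → T3
ticket_id=9: reopens < 1 or team = 'infra' → T4
ticket_id=10: ELSE → T5
ticket_id=11: ELSE → T5
ticket_id=12: reopens < 1 or team = 'infra' → T4
ticket_id=13: ELSE → T5
ticket_id=14: ELSE → T5
ticket_id=15: ELSE → T5
ticket_id=16: ELSE → T5
ticket_id=17: ELSE → T5
ticket_id=18: ELSE → T5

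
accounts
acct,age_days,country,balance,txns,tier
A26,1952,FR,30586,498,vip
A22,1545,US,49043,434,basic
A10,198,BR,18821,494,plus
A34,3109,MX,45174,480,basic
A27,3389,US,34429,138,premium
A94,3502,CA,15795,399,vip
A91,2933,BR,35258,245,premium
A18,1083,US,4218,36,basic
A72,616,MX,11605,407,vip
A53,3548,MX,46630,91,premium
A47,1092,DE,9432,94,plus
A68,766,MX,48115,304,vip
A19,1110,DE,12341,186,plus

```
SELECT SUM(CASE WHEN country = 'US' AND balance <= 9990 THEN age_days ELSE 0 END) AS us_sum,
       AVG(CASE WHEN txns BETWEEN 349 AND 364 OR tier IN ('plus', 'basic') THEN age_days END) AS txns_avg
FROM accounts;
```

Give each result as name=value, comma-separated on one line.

us_sum=1083, txns_avg=1356.1666666667

[us_sum: country = 'US' AND balance <= 9990]
acct=A26: ✗
acct=A22: ✗
acct=A10: ✗
acct=A34: ✗
acct=A27: ✗
acct=A94: ✗
acct=A91: ✗
acct=A18: ✓ → 1083
acct=A72: ✗
acct=A53: ✗
acct=A47: ✗
acct=A68: ✗
acct=A19: ✗
us_sum = 1083
—
[txns_avg: txns BETWEEN 349 AND 364 OR tier IN ('plus', 'basic')]
acct=A26: ✗
acct=A22: ✓ → 1545
acct=A10: ✓ → 198
acct=A34: ✓ → 3109
acct=A27: ✗
acct=A94: ✗
acct=A91: ✗
acct=A18: ✓ → 1083
acct=A72: ✗
acct=A53: ✗
acct=A47: ✓ → 1092
acct=A68: ✗
acct=A19: ✓ → 1110
txns_avg = (1545 + 198 + 3109 + 1083 + 1092 + 1110) / 6 = 1356.1666666667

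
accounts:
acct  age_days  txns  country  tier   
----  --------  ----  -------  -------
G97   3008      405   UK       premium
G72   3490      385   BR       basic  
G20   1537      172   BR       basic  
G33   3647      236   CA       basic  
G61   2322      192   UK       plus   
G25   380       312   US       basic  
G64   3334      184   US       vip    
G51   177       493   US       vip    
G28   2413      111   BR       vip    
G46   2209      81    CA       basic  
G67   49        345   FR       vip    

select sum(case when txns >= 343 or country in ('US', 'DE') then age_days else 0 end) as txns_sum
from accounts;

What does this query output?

10438

acct=G97: ✓ → 3008
acct=G72: ✓ → 3490
acct=G20: ✗
acct=G33: ✗
acct=G61: ✗
acct=G25: ✓ → 380
acct=G64: ✓ → 3334
acct=G51: ✓ → 177
acct=G28: ✗
acct=G46: ✗
acct=G67: ✓ → 49
txns_sum = 3008 + 3490 + 380 + 3334 + 177 + 49 = 10438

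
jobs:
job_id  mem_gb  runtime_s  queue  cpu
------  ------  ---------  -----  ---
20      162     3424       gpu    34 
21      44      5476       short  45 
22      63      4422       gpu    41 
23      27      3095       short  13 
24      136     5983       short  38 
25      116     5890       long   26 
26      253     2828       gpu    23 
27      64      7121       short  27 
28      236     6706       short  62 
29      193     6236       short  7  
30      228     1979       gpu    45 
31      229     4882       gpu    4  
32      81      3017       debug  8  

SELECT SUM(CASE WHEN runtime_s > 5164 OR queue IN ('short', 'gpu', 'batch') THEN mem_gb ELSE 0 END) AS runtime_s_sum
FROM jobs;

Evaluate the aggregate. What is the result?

job_id=20: ✓ → 162
job_id=21: ✓ → 44
job_id=22: ✓ → 63
job_id=23: ✓ → 27
job_id=24: ✓ → 136
job_id=25: ✓ → 116
job_id=26: ✓ → 253
job_id=27: ✓ → 64
job_id=28: ✓ → 236
job_id=29: ✓ → 193
job_id=30: ✓ → 228
job_id=31: ✓ → 229
job_id=32: ✗
runtime_s_sum = 162 + 44 + 63 + 27 + 136 + 116 + 253 + 64 + 236 + 193 + 228 + 229 = 1751

1751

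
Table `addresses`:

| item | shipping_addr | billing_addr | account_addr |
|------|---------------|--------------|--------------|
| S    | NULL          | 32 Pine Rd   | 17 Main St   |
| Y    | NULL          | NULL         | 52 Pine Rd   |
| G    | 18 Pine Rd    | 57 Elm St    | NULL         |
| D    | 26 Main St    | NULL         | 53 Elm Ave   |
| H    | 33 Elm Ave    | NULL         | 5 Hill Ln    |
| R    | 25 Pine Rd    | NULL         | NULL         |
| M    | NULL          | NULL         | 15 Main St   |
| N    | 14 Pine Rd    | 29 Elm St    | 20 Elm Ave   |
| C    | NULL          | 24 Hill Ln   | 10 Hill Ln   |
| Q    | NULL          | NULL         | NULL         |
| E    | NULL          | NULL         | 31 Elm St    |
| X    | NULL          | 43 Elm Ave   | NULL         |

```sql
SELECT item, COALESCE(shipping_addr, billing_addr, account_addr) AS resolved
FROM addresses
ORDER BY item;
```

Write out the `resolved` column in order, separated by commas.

item=C: shipping_addr=NULL, billing_addr=24 Hill Ln → 24 Hill Ln
item=D: shipping_addr=26 Main St → 26 Main St
item=E: shipping_addr=NULL, billing_addr=NULL, account_addr=31 Elm St → 31 Elm St
item=G: shipping_addr=18 Pine Rd → 18 Pine Rd
item=H: shipping_addr=33 Elm Ave → 33 Elm Ave
item=M: shipping_addr=NULL, billing_addr=NULL, account_addr=15 Main St → 15 Main St
item=N: shipping_addr=14 Pine Rd → 14 Pine Rd
item=Q: shipping_addr=NULL, billing_addr=NULL, account_addr=NULL (all NULL) → NULL
item=R: shipping_addr=25 Pine Rd → 25 Pine Rd
item=S: shipping_addr=NULL, billing_addr=32 Pine Rd → 32 Pine Rd
item=X: shipping_addr=NULL, billing_addr=43 Elm Ave → 43 Elm Ave
item=Y: shipping_addr=NULL, billing_addr=NULL, account_addr=52 Pine Rd → 52 Pine Rd

24 Hill Ln, 26 Main St, 31 Elm St, 18 Pine Rd, 33 Elm Ave, 15 Main St, 14 Pine Rd, NULL, 25 Pine Rd, 32 Pine Rd, 43 Elm Ave, 52 Pine Rd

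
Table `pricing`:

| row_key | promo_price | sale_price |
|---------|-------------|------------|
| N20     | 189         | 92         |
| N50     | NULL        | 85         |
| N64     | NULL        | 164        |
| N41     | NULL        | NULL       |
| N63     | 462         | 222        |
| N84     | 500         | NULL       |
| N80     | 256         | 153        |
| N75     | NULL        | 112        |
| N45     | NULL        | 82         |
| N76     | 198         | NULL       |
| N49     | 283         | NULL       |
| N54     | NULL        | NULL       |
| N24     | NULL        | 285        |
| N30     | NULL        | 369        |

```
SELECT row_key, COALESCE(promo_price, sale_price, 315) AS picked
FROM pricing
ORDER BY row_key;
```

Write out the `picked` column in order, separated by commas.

row_key=N20: promo_price=189 → 189
row_key=N24: promo_price=NULL, sale_price=285 → 285
row_key=N30: promo_price=NULL, sale_price=369 → 369
row_key=N41: promo_price=NULL, sale_price=NULL, → literal 315 → 315
row_key=N45: promo_price=NULL, sale_price=82 → 82
row_key=N49: promo_price=283 → 283
row_key=N50: promo_price=NULL, sale_price=85 → 85
row_key=N54: promo_price=NULL, sale_price=NULL, → literal 315 → 315
row_key=N63: promo_price=462 → 462
row_key=N64: promo_price=NULL, sale_price=164 → 164
row_key=N75: promo_price=NULL, sale_price=112 → 112
row_key=N76: promo_price=198 → 198
row_key=N80: promo_price=256 → 256
row_key=N84: promo_price=500 → 500

189, 285, 369, 315, 82, 283, 85, 315, 462, 164, 112, 198, 256, 500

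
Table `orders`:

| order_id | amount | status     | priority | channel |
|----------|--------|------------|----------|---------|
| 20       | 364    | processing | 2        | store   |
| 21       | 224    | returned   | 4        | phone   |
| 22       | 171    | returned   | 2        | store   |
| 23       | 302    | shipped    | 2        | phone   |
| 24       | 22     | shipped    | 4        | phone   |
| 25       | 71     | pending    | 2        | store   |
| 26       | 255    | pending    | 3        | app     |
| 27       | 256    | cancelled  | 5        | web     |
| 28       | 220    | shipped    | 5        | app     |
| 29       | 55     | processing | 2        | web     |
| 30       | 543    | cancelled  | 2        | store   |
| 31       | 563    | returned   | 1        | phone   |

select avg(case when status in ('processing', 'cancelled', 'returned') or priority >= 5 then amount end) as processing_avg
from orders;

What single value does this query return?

299.5

order_id=20: ✓ → 364
order_id=21: ✓ → 224
order_id=22: ✓ → 171
order_id=23: ✗
order_id=24: ✗
order_id=25: ✗
order_id=26: ✗
order_id=27: ✓ → 256
order_id=28: ✓ → 220
order_id=29: ✓ → 55
order_id=30: ✓ → 543
order_id=31: ✓ → 563
processing_avg = (364 + 224 + 171 + 256 + 220 + 55 + 543 + 563) / 8 = 299.5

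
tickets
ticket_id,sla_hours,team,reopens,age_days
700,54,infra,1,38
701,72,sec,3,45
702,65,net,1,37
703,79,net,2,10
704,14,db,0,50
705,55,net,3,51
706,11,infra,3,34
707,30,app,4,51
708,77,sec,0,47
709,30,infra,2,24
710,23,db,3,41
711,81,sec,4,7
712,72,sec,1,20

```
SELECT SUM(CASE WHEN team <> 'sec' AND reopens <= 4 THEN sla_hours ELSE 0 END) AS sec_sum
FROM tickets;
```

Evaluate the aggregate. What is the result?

361

ticket_id=700: ✓ → 54
ticket_id=701: ✗
ticket_id=702: ✓ → 65
ticket_id=703: ✓ → 79
ticket_id=704: ✓ → 14
ticket_id=705: ✓ → 55
ticket_id=706: ✓ → 11
ticket_id=707: ✓ → 30
ticket_id=708: ✗
ticket_id=709: ✓ → 30
ticket_id=710: ✓ → 23
ticket_id=711: ✗
ticket_id=712: ✗
sec_sum = 54 + 65 + 79 + 14 + 55 + 11 + 30 + 30 + 23 = 361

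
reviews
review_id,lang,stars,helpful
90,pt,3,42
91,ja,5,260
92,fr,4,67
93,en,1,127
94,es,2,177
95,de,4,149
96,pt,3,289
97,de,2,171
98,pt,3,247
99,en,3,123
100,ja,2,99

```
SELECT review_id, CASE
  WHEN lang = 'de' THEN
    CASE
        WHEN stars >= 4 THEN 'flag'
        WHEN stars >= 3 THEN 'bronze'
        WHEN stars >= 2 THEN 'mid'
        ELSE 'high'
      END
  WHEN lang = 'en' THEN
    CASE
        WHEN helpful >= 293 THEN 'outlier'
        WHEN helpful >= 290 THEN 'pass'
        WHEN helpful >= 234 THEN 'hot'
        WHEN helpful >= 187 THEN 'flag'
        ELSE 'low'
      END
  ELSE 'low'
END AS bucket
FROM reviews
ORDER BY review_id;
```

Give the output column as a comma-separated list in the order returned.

review_id=90: lang='pt' → outer ELSE → low
review_id=91: lang='ja' → outer ELSE → low
review_id=92: lang='fr' → outer ELSE → low
review_id=93: lang='en' → inner[ELSE] → low
review_id=94: lang='es' → outer ELSE → low
review_id=95: lang='de' → inner[stars >= 4] → flag
review_id=96: lang='pt' → outer ELSE → low
review_id=97: lang='de' → inner[stars >= 2] → mid
review_id=98: lang='pt' → outer ELSE → low
review_id=99: lang='en' → inner[ELSE] → low
review_id=100: lang='ja' → outer ELSE → low

low, low, low, low, low, flag, low, mid, low, low, low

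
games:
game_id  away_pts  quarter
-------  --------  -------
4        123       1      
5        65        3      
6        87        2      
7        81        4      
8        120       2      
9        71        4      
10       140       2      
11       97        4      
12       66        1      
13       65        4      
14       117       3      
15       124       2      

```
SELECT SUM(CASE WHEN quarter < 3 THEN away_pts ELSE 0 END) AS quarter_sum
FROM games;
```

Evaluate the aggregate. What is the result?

game_id=4: ✓ → 123
game_id=5: ✗
game_id=6: ✓ → 87
game_id=7: ✗
game_id=8: ✓ → 120
game_id=9: ✗
game_id=10: ✓ → 140
game_id=11: ✗
game_id=12: ✓ → 66
game_id=13: ✗
game_id=14: ✗
game_id=15: ✓ → 124
quarter_sum = 123 + 87 + 120 + 140 + 66 + 124 = 660

660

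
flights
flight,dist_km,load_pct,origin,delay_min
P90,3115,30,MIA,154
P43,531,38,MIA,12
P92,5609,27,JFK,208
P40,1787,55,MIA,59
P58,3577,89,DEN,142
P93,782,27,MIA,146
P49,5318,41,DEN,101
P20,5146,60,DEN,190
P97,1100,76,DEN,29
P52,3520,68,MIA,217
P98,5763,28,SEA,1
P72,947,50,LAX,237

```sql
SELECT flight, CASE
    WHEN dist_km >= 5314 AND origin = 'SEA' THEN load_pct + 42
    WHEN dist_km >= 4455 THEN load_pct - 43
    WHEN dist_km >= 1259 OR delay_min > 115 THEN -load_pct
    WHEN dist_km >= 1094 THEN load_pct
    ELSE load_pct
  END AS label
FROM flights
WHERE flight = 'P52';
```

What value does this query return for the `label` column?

flight = P52: dist_km=3520, load_pct=68, origin=MIA, delay_min=217.
dist_km >= 5314 AND origin = 'SEA' → false
dist_km >= 4455 → false
dist_km >= 1259 OR delay_min > 115 → true → -68

-68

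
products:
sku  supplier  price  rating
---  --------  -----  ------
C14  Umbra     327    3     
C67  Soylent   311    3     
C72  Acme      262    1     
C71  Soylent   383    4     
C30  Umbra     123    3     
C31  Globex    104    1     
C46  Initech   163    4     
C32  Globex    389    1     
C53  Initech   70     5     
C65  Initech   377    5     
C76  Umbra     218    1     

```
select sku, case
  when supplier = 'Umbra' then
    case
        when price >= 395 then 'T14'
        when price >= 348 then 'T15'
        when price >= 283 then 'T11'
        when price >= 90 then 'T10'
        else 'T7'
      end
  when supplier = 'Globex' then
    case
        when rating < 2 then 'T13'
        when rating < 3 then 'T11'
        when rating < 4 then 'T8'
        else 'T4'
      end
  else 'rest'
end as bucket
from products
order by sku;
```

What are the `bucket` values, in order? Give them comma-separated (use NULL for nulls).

sku=C14: supplier='Umbra' → inner[price >= 283] → T11
sku=C30: supplier='Umbra' → inner[price >= 90] → T10
sku=C31: supplier='Globex' → inner[rating < 2] → T13
sku=C32: supplier='Globex' → inner[rating < 2] → T13
sku=C46: supplier='Initech' → outer ELSE → rest
sku=C53: supplier='Initech' → outer ELSE → rest
sku=C65: supplier='Initech' → outer ELSE → rest
sku=C67: supplier='Soylent' → outer ELSE → rest
sku=C71: supplier='Soylent' → outer ELSE → rest
sku=C72: supplier='Acme' → outer ELSE → rest
sku=C76: supplier='Umbra' → inner[price >= 90] → T10

T11, T10, T13, T13, rest, rest, rest, rest, rest, rest, T10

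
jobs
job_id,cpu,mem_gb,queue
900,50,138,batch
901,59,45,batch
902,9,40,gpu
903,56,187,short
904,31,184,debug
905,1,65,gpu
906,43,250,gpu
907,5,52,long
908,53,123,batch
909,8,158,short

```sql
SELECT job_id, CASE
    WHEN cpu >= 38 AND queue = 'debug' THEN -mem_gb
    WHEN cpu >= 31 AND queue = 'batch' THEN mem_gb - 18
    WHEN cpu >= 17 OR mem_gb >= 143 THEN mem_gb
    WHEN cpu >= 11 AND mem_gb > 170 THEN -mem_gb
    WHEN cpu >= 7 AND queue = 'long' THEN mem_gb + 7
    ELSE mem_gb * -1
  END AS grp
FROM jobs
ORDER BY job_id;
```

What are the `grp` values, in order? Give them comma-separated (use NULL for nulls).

120, 27, -40, 187, 184, -65, 250, -52, 105, 158

job_id=900: cpu >= 31 AND queue = 'batch' → 120
job_id=901: cpu >= 31 AND queue = 'batch' → 27
job_id=902: ELSE → -40
job_id=903: cpu >= 17 OR mem_gb >= 143 → 187
job_id=904: cpu >= 17 OR mem_gb >= 143 → 184
job_id=905: ELSE → -65
job_id=906: cpu >= 17 OR mem_gb >= 143 → 250
job_id=907: ELSE → -52
job_id=908: cpu >= 31 AND queue = 'batch' → 105
job_id=909: cpu >= 17 OR mem_gb >= 143 → 158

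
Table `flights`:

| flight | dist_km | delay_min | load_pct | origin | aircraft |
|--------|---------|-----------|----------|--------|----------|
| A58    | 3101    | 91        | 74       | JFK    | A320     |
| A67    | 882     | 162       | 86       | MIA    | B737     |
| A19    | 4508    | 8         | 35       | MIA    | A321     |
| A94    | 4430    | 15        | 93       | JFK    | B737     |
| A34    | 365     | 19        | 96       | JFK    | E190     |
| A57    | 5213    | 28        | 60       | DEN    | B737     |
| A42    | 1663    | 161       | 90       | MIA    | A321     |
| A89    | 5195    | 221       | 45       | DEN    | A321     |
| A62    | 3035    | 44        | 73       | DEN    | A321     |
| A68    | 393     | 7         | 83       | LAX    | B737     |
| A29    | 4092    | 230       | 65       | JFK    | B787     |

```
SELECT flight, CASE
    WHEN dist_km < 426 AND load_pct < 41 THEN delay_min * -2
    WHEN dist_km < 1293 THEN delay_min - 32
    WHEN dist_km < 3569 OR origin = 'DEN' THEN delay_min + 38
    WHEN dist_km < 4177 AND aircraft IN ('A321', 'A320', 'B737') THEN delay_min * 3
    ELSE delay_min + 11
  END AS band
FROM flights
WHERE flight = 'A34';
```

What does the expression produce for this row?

-13

flight = A34: dist_km=365, delay_min=19, load_pct=96, origin=JFK, aircraft=E190.
dist_km < 426 AND load_pct < 41 → false
dist_km < 1293 → true → -13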